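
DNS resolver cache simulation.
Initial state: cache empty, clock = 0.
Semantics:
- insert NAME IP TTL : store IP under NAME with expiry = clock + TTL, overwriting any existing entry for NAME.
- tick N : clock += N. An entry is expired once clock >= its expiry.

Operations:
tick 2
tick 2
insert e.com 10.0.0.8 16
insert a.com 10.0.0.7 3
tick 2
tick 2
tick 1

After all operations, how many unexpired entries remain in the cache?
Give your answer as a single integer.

Answer: 1

Derivation:
Op 1: tick 2 -> clock=2.
Op 2: tick 2 -> clock=4.
Op 3: insert e.com -> 10.0.0.8 (expiry=4+16=20). clock=4
Op 4: insert a.com -> 10.0.0.7 (expiry=4+3=7). clock=4
Op 5: tick 2 -> clock=6.
Op 6: tick 2 -> clock=8. purged={a.com}
Op 7: tick 1 -> clock=9.
Final cache (unexpired): {e.com} -> size=1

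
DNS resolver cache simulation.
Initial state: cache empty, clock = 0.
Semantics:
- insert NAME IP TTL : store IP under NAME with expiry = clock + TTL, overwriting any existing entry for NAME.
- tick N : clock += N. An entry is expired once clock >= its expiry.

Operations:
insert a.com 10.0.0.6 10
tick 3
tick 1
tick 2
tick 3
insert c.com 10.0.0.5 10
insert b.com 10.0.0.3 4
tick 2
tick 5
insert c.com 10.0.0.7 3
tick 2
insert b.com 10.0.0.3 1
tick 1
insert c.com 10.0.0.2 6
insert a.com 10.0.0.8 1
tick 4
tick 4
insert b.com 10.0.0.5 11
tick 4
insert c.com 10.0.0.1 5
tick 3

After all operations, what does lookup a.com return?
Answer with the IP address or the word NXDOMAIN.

Op 1: insert a.com -> 10.0.0.6 (expiry=0+10=10). clock=0
Op 2: tick 3 -> clock=3.
Op 3: tick 1 -> clock=4.
Op 4: tick 2 -> clock=6.
Op 5: tick 3 -> clock=9.
Op 6: insert c.com -> 10.0.0.5 (expiry=9+10=19). clock=9
Op 7: insert b.com -> 10.0.0.3 (expiry=9+4=13). clock=9
Op 8: tick 2 -> clock=11. purged={a.com}
Op 9: tick 5 -> clock=16. purged={b.com}
Op 10: insert c.com -> 10.0.0.7 (expiry=16+3=19). clock=16
Op 11: tick 2 -> clock=18.
Op 12: insert b.com -> 10.0.0.3 (expiry=18+1=19). clock=18
Op 13: tick 1 -> clock=19. purged={b.com,c.com}
Op 14: insert c.com -> 10.0.0.2 (expiry=19+6=25). clock=19
Op 15: insert a.com -> 10.0.0.8 (expiry=19+1=20). clock=19
Op 16: tick 4 -> clock=23. purged={a.com}
Op 17: tick 4 -> clock=27. purged={c.com}
Op 18: insert b.com -> 10.0.0.5 (expiry=27+11=38). clock=27
Op 19: tick 4 -> clock=31.
Op 20: insert c.com -> 10.0.0.1 (expiry=31+5=36). clock=31
Op 21: tick 3 -> clock=34.
lookup a.com: not in cache (expired or never inserted)

Answer: NXDOMAIN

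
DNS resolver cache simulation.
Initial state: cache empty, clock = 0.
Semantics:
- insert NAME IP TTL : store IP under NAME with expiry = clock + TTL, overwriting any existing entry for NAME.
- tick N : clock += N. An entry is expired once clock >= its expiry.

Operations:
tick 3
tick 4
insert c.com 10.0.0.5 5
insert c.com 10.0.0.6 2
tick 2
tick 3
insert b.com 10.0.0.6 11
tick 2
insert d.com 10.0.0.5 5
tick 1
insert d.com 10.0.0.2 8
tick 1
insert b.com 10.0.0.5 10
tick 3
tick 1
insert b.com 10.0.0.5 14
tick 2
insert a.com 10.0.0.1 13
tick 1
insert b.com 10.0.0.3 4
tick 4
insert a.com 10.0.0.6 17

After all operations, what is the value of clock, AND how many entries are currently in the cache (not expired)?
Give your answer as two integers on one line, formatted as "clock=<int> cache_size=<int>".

Answer: clock=27 cache_size=1

Derivation:
Op 1: tick 3 -> clock=3.
Op 2: tick 4 -> clock=7.
Op 3: insert c.com -> 10.0.0.5 (expiry=7+5=12). clock=7
Op 4: insert c.com -> 10.0.0.6 (expiry=7+2=9). clock=7
Op 5: tick 2 -> clock=9. purged={c.com}
Op 6: tick 3 -> clock=12.
Op 7: insert b.com -> 10.0.0.6 (expiry=12+11=23). clock=12
Op 8: tick 2 -> clock=14.
Op 9: insert d.com -> 10.0.0.5 (expiry=14+5=19). clock=14
Op 10: tick 1 -> clock=15.
Op 11: insert d.com -> 10.0.0.2 (expiry=15+8=23). clock=15
Op 12: tick 1 -> clock=16.
Op 13: insert b.com -> 10.0.0.5 (expiry=16+10=26). clock=16
Op 14: tick 3 -> clock=19.
Op 15: tick 1 -> clock=20.
Op 16: insert b.com -> 10.0.0.5 (expiry=20+14=34). clock=20
Op 17: tick 2 -> clock=22.
Op 18: insert a.com -> 10.0.0.1 (expiry=22+13=35). clock=22
Op 19: tick 1 -> clock=23. purged={d.com}
Op 20: insert b.com -> 10.0.0.3 (expiry=23+4=27). clock=23
Op 21: tick 4 -> clock=27. purged={b.com}
Op 22: insert a.com -> 10.0.0.6 (expiry=27+17=44). clock=27
Final clock = 27
Final cache (unexpired): {a.com} -> size=1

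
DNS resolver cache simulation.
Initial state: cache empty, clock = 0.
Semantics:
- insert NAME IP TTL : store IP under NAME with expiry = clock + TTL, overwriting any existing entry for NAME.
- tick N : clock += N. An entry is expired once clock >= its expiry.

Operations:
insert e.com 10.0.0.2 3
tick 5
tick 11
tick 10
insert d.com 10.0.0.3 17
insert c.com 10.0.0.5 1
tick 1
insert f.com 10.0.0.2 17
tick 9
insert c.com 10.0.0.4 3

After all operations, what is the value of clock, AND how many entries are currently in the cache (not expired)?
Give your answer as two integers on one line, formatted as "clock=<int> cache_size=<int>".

Op 1: insert e.com -> 10.0.0.2 (expiry=0+3=3). clock=0
Op 2: tick 5 -> clock=5. purged={e.com}
Op 3: tick 11 -> clock=16.
Op 4: tick 10 -> clock=26.
Op 5: insert d.com -> 10.0.0.3 (expiry=26+17=43). clock=26
Op 6: insert c.com -> 10.0.0.5 (expiry=26+1=27). clock=26
Op 7: tick 1 -> clock=27. purged={c.com}
Op 8: insert f.com -> 10.0.0.2 (expiry=27+17=44). clock=27
Op 9: tick 9 -> clock=36.
Op 10: insert c.com -> 10.0.0.4 (expiry=36+3=39). clock=36
Final clock = 36
Final cache (unexpired): {c.com,d.com,f.com} -> size=3

Answer: clock=36 cache_size=3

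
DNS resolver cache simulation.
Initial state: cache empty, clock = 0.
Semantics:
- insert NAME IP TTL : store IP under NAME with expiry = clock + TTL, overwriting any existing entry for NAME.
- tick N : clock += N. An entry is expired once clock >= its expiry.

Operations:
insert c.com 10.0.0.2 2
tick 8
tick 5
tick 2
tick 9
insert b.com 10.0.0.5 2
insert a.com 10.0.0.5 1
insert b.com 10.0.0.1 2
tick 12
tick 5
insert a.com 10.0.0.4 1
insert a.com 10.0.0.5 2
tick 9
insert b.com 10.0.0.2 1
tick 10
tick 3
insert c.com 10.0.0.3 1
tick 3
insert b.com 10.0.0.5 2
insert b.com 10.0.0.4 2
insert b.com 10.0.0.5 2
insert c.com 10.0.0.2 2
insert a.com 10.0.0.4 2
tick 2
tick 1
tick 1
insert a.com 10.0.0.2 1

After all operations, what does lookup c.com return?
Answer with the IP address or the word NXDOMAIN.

Op 1: insert c.com -> 10.0.0.2 (expiry=0+2=2). clock=0
Op 2: tick 8 -> clock=8. purged={c.com}
Op 3: tick 5 -> clock=13.
Op 4: tick 2 -> clock=15.
Op 5: tick 9 -> clock=24.
Op 6: insert b.com -> 10.0.0.5 (expiry=24+2=26). clock=24
Op 7: insert a.com -> 10.0.0.5 (expiry=24+1=25). clock=24
Op 8: insert b.com -> 10.0.0.1 (expiry=24+2=26). clock=24
Op 9: tick 12 -> clock=36. purged={a.com,b.com}
Op 10: tick 5 -> clock=41.
Op 11: insert a.com -> 10.0.0.4 (expiry=41+1=42). clock=41
Op 12: insert a.com -> 10.0.0.5 (expiry=41+2=43). clock=41
Op 13: tick 9 -> clock=50. purged={a.com}
Op 14: insert b.com -> 10.0.0.2 (expiry=50+1=51). clock=50
Op 15: tick 10 -> clock=60. purged={b.com}
Op 16: tick 3 -> clock=63.
Op 17: insert c.com -> 10.0.0.3 (expiry=63+1=64). clock=63
Op 18: tick 3 -> clock=66. purged={c.com}
Op 19: insert b.com -> 10.0.0.5 (expiry=66+2=68). clock=66
Op 20: insert b.com -> 10.0.0.4 (expiry=66+2=68). clock=66
Op 21: insert b.com -> 10.0.0.5 (expiry=66+2=68). clock=66
Op 22: insert c.com -> 10.0.0.2 (expiry=66+2=68). clock=66
Op 23: insert a.com -> 10.0.0.4 (expiry=66+2=68). clock=66
Op 24: tick 2 -> clock=68. purged={a.com,b.com,c.com}
Op 25: tick 1 -> clock=69.
Op 26: tick 1 -> clock=70.
Op 27: insert a.com -> 10.0.0.2 (expiry=70+1=71). clock=70
lookup c.com: not in cache (expired or never inserted)

Answer: NXDOMAIN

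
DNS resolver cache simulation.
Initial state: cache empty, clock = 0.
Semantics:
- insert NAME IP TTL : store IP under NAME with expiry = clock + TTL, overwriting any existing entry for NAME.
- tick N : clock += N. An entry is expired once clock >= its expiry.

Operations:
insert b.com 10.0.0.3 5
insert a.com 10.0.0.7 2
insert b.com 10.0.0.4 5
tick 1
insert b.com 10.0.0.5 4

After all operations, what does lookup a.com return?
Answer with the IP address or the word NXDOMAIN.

Answer: 10.0.0.7

Derivation:
Op 1: insert b.com -> 10.0.0.3 (expiry=0+5=5). clock=0
Op 2: insert a.com -> 10.0.0.7 (expiry=0+2=2). clock=0
Op 3: insert b.com -> 10.0.0.4 (expiry=0+5=5). clock=0
Op 4: tick 1 -> clock=1.
Op 5: insert b.com -> 10.0.0.5 (expiry=1+4=5). clock=1
lookup a.com: present, ip=10.0.0.7 expiry=2 > clock=1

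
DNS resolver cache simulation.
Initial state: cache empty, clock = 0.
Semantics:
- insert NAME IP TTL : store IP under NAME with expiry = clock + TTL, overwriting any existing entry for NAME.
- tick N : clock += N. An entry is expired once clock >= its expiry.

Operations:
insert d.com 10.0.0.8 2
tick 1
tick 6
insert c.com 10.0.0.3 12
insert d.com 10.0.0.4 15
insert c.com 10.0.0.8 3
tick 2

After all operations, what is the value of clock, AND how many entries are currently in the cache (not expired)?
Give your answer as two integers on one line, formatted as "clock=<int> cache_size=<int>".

Answer: clock=9 cache_size=2

Derivation:
Op 1: insert d.com -> 10.0.0.8 (expiry=0+2=2). clock=0
Op 2: tick 1 -> clock=1.
Op 3: tick 6 -> clock=7. purged={d.com}
Op 4: insert c.com -> 10.0.0.3 (expiry=7+12=19). clock=7
Op 5: insert d.com -> 10.0.0.4 (expiry=7+15=22). clock=7
Op 6: insert c.com -> 10.0.0.8 (expiry=7+3=10). clock=7
Op 7: tick 2 -> clock=9.
Final clock = 9
Final cache (unexpired): {c.com,d.com} -> size=2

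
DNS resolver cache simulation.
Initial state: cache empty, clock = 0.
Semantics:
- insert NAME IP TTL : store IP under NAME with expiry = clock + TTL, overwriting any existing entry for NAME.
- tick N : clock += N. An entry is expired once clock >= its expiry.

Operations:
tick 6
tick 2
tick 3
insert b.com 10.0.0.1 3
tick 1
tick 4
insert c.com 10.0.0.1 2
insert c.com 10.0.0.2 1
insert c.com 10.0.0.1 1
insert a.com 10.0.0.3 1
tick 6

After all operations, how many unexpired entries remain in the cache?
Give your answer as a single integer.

Op 1: tick 6 -> clock=6.
Op 2: tick 2 -> clock=8.
Op 3: tick 3 -> clock=11.
Op 4: insert b.com -> 10.0.0.1 (expiry=11+3=14). clock=11
Op 5: tick 1 -> clock=12.
Op 6: tick 4 -> clock=16. purged={b.com}
Op 7: insert c.com -> 10.0.0.1 (expiry=16+2=18). clock=16
Op 8: insert c.com -> 10.0.0.2 (expiry=16+1=17). clock=16
Op 9: insert c.com -> 10.0.0.1 (expiry=16+1=17). clock=16
Op 10: insert a.com -> 10.0.0.3 (expiry=16+1=17). clock=16
Op 11: tick 6 -> clock=22. purged={a.com,c.com}
Final cache (unexpired): {} -> size=0

Answer: 0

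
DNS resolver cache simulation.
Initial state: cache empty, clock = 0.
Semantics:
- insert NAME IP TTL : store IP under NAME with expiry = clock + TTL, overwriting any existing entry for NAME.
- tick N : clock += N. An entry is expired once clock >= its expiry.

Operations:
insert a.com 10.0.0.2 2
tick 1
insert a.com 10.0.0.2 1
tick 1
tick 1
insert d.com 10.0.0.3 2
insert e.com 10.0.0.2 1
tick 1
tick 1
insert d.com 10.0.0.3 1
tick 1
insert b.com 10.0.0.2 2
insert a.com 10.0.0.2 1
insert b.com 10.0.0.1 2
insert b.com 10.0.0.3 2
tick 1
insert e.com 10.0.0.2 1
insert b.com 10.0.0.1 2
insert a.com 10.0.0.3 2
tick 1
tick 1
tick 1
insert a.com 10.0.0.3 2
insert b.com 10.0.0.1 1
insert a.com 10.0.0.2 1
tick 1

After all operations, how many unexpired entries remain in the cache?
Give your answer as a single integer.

Op 1: insert a.com -> 10.0.0.2 (expiry=0+2=2). clock=0
Op 2: tick 1 -> clock=1.
Op 3: insert a.com -> 10.0.0.2 (expiry=1+1=2). clock=1
Op 4: tick 1 -> clock=2. purged={a.com}
Op 5: tick 1 -> clock=3.
Op 6: insert d.com -> 10.0.0.3 (expiry=3+2=5). clock=3
Op 7: insert e.com -> 10.0.0.2 (expiry=3+1=4). clock=3
Op 8: tick 1 -> clock=4. purged={e.com}
Op 9: tick 1 -> clock=5. purged={d.com}
Op 10: insert d.com -> 10.0.0.3 (expiry=5+1=6). clock=5
Op 11: tick 1 -> clock=6. purged={d.com}
Op 12: insert b.com -> 10.0.0.2 (expiry=6+2=8). clock=6
Op 13: insert a.com -> 10.0.0.2 (expiry=6+1=7). clock=6
Op 14: insert b.com -> 10.0.0.1 (expiry=6+2=8). clock=6
Op 15: insert b.com -> 10.0.0.3 (expiry=6+2=8). clock=6
Op 16: tick 1 -> clock=7. purged={a.com}
Op 17: insert e.com -> 10.0.0.2 (expiry=7+1=8). clock=7
Op 18: insert b.com -> 10.0.0.1 (expiry=7+2=9). clock=7
Op 19: insert a.com -> 10.0.0.3 (expiry=7+2=9). clock=7
Op 20: tick 1 -> clock=8. purged={e.com}
Op 21: tick 1 -> clock=9. purged={a.com,b.com}
Op 22: tick 1 -> clock=10.
Op 23: insert a.com -> 10.0.0.3 (expiry=10+2=12). clock=10
Op 24: insert b.com -> 10.0.0.1 (expiry=10+1=11). clock=10
Op 25: insert a.com -> 10.0.0.2 (expiry=10+1=11). clock=10
Op 26: tick 1 -> clock=11. purged={a.com,b.com}
Final cache (unexpired): {} -> size=0

Answer: 0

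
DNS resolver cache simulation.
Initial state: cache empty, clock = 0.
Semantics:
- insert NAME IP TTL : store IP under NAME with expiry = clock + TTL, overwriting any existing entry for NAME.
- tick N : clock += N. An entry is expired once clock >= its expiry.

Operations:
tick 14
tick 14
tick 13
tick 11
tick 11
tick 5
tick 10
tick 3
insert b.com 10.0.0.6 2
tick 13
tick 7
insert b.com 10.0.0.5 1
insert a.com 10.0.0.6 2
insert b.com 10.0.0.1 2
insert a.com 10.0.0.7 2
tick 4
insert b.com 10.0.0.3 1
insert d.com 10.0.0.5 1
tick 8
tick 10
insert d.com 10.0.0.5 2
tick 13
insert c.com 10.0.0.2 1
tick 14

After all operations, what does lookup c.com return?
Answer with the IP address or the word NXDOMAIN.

Op 1: tick 14 -> clock=14.
Op 2: tick 14 -> clock=28.
Op 3: tick 13 -> clock=41.
Op 4: tick 11 -> clock=52.
Op 5: tick 11 -> clock=63.
Op 6: tick 5 -> clock=68.
Op 7: tick 10 -> clock=78.
Op 8: tick 3 -> clock=81.
Op 9: insert b.com -> 10.0.0.6 (expiry=81+2=83). clock=81
Op 10: tick 13 -> clock=94. purged={b.com}
Op 11: tick 7 -> clock=101.
Op 12: insert b.com -> 10.0.0.5 (expiry=101+1=102). clock=101
Op 13: insert a.com -> 10.0.0.6 (expiry=101+2=103). clock=101
Op 14: insert b.com -> 10.0.0.1 (expiry=101+2=103). clock=101
Op 15: insert a.com -> 10.0.0.7 (expiry=101+2=103). clock=101
Op 16: tick 4 -> clock=105. purged={a.com,b.com}
Op 17: insert b.com -> 10.0.0.3 (expiry=105+1=106). clock=105
Op 18: insert d.com -> 10.0.0.5 (expiry=105+1=106). clock=105
Op 19: tick 8 -> clock=113. purged={b.com,d.com}
Op 20: tick 10 -> clock=123.
Op 21: insert d.com -> 10.0.0.5 (expiry=123+2=125). clock=123
Op 22: tick 13 -> clock=136. purged={d.com}
Op 23: insert c.com -> 10.0.0.2 (expiry=136+1=137). clock=136
Op 24: tick 14 -> clock=150. purged={c.com}
lookup c.com: not in cache (expired or never inserted)

Answer: NXDOMAIN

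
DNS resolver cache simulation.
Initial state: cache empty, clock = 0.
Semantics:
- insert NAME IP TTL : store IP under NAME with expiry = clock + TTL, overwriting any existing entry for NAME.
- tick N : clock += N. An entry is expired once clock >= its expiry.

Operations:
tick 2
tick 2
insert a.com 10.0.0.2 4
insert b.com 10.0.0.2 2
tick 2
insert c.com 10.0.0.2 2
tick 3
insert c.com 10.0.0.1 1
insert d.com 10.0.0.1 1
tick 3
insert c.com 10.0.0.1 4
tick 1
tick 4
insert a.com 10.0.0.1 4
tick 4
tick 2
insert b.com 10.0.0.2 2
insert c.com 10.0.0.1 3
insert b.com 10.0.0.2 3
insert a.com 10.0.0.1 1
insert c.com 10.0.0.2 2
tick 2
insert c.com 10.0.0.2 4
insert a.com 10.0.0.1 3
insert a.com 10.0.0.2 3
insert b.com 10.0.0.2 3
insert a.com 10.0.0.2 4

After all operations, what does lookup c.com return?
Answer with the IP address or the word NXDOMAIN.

Op 1: tick 2 -> clock=2.
Op 2: tick 2 -> clock=4.
Op 3: insert a.com -> 10.0.0.2 (expiry=4+4=8). clock=4
Op 4: insert b.com -> 10.0.0.2 (expiry=4+2=6). clock=4
Op 5: tick 2 -> clock=6. purged={b.com}
Op 6: insert c.com -> 10.0.0.2 (expiry=6+2=8). clock=6
Op 7: tick 3 -> clock=9. purged={a.com,c.com}
Op 8: insert c.com -> 10.0.0.1 (expiry=9+1=10). clock=9
Op 9: insert d.com -> 10.0.0.1 (expiry=9+1=10). clock=9
Op 10: tick 3 -> clock=12. purged={c.com,d.com}
Op 11: insert c.com -> 10.0.0.1 (expiry=12+4=16). clock=12
Op 12: tick 1 -> clock=13.
Op 13: tick 4 -> clock=17. purged={c.com}
Op 14: insert a.com -> 10.0.0.1 (expiry=17+4=21). clock=17
Op 15: tick 4 -> clock=21. purged={a.com}
Op 16: tick 2 -> clock=23.
Op 17: insert b.com -> 10.0.0.2 (expiry=23+2=25). clock=23
Op 18: insert c.com -> 10.0.0.1 (expiry=23+3=26). clock=23
Op 19: insert b.com -> 10.0.0.2 (expiry=23+3=26). clock=23
Op 20: insert a.com -> 10.0.0.1 (expiry=23+1=24). clock=23
Op 21: insert c.com -> 10.0.0.2 (expiry=23+2=25). clock=23
Op 22: tick 2 -> clock=25. purged={a.com,c.com}
Op 23: insert c.com -> 10.0.0.2 (expiry=25+4=29). clock=25
Op 24: insert a.com -> 10.0.0.1 (expiry=25+3=28). clock=25
Op 25: insert a.com -> 10.0.0.2 (expiry=25+3=28). clock=25
Op 26: insert b.com -> 10.0.0.2 (expiry=25+3=28). clock=25
Op 27: insert a.com -> 10.0.0.2 (expiry=25+4=29). clock=25
lookup c.com: present, ip=10.0.0.2 expiry=29 > clock=25

Answer: 10.0.0.2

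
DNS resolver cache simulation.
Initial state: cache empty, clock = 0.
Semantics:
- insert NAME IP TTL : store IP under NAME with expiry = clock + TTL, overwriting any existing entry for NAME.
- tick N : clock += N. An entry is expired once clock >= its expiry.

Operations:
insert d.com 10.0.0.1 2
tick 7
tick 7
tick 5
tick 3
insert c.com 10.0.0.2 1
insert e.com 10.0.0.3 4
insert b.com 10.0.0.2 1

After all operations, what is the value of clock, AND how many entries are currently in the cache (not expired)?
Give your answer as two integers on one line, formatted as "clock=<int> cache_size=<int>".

Answer: clock=22 cache_size=3

Derivation:
Op 1: insert d.com -> 10.0.0.1 (expiry=0+2=2). clock=0
Op 2: tick 7 -> clock=7. purged={d.com}
Op 3: tick 7 -> clock=14.
Op 4: tick 5 -> clock=19.
Op 5: tick 3 -> clock=22.
Op 6: insert c.com -> 10.0.0.2 (expiry=22+1=23). clock=22
Op 7: insert e.com -> 10.0.0.3 (expiry=22+4=26). clock=22
Op 8: insert b.com -> 10.0.0.2 (expiry=22+1=23). clock=22
Final clock = 22
Final cache (unexpired): {b.com,c.com,e.com} -> size=3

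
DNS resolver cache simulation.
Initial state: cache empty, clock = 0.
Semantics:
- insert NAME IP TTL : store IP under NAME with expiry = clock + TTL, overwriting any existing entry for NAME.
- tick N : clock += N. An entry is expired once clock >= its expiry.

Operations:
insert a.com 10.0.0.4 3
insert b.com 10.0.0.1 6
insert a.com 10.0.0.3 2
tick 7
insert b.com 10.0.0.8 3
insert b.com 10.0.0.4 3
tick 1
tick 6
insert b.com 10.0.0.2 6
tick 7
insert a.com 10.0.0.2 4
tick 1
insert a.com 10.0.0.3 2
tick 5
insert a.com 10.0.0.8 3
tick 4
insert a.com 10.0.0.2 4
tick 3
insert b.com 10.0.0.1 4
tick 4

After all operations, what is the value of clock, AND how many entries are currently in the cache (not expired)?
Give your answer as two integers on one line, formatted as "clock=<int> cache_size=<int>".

Answer: clock=38 cache_size=0

Derivation:
Op 1: insert a.com -> 10.0.0.4 (expiry=0+3=3). clock=0
Op 2: insert b.com -> 10.0.0.1 (expiry=0+6=6). clock=0
Op 3: insert a.com -> 10.0.0.3 (expiry=0+2=2). clock=0
Op 4: tick 7 -> clock=7. purged={a.com,b.com}
Op 5: insert b.com -> 10.0.0.8 (expiry=7+3=10). clock=7
Op 6: insert b.com -> 10.0.0.4 (expiry=7+3=10). clock=7
Op 7: tick 1 -> clock=8.
Op 8: tick 6 -> clock=14. purged={b.com}
Op 9: insert b.com -> 10.0.0.2 (expiry=14+6=20). clock=14
Op 10: tick 7 -> clock=21. purged={b.com}
Op 11: insert a.com -> 10.0.0.2 (expiry=21+4=25). clock=21
Op 12: tick 1 -> clock=22.
Op 13: insert a.com -> 10.0.0.3 (expiry=22+2=24). clock=22
Op 14: tick 5 -> clock=27. purged={a.com}
Op 15: insert a.com -> 10.0.0.8 (expiry=27+3=30). clock=27
Op 16: tick 4 -> clock=31. purged={a.com}
Op 17: insert a.com -> 10.0.0.2 (expiry=31+4=35). clock=31
Op 18: tick 3 -> clock=34.
Op 19: insert b.com -> 10.0.0.1 (expiry=34+4=38). clock=34
Op 20: tick 4 -> clock=38. purged={a.com,b.com}
Final clock = 38
Final cache (unexpired): {} -> size=0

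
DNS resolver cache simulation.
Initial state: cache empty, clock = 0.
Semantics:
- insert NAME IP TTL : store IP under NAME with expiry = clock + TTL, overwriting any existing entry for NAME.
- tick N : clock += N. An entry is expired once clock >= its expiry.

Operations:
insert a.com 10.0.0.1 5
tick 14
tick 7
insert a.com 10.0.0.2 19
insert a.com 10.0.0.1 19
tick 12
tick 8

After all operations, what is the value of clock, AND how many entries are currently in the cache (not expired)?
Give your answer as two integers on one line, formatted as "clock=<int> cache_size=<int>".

Op 1: insert a.com -> 10.0.0.1 (expiry=0+5=5). clock=0
Op 2: tick 14 -> clock=14. purged={a.com}
Op 3: tick 7 -> clock=21.
Op 4: insert a.com -> 10.0.0.2 (expiry=21+19=40). clock=21
Op 5: insert a.com -> 10.0.0.1 (expiry=21+19=40). clock=21
Op 6: tick 12 -> clock=33.
Op 7: tick 8 -> clock=41. purged={a.com}
Final clock = 41
Final cache (unexpired): {} -> size=0

Answer: clock=41 cache_size=0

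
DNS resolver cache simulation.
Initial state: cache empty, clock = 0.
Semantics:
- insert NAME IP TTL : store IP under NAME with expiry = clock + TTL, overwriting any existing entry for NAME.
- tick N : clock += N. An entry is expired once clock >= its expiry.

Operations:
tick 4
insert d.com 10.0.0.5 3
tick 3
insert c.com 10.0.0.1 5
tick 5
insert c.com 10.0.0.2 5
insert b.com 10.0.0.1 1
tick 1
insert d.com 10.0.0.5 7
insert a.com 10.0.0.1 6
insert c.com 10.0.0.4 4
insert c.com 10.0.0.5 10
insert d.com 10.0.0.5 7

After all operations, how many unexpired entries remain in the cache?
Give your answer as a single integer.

Op 1: tick 4 -> clock=4.
Op 2: insert d.com -> 10.0.0.5 (expiry=4+3=7). clock=4
Op 3: tick 3 -> clock=7. purged={d.com}
Op 4: insert c.com -> 10.0.0.1 (expiry=7+5=12). clock=7
Op 5: tick 5 -> clock=12. purged={c.com}
Op 6: insert c.com -> 10.0.0.2 (expiry=12+5=17). clock=12
Op 7: insert b.com -> 10.0.0.1 (expiry=12+1=13). clock=12
Op 8: tick 1 -> clock=13. purged={b.com}
Op 9: insert d.com -> 10.0.0.5 (expiry=13+7=20). clock=13
Op 10: insert a.com -> 10.0.0.1 (expiry=13+6=19). clock=13
Op 11: insert c.com -> 10.0.0.4 (expiry=13+4=17). clock=13
Op 12: insert c.com -> 10.0.0.5 (expiry=13+10=23). clock=13
Op 13: insert d.com -> 10.0.0.5 (expiry=13+7=20). clock=13
Final cache (unexpired): {a.com,c.com,d.com} -> size=3

Answer: 3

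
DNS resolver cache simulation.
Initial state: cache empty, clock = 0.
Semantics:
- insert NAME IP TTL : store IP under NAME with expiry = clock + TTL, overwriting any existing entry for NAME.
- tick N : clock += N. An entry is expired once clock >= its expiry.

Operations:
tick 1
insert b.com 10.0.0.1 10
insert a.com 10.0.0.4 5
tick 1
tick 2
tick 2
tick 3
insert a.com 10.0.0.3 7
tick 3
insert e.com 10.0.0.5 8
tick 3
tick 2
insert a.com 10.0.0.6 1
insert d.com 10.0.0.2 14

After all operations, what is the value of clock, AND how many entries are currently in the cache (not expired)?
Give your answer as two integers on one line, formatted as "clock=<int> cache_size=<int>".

Answer: clock=17 cache_size=3

Derivation:
Op 1: tick 1 -> clock=1.
Op 2: insert b.com -> 10.0.0.1 (expiry=1+10=11). clock=1
Op 3: insert a.com -> 10.0.0.4 (expiry=1+5=6). clock=1
Op 4: tick 1 -> clock=2.
Op 5: tick 2 -> clock=4.
Op 6: tick 2 -> clock=6. purged={a.com}
Op 7: tick 3 -> clock=9.
Op 8: insert a.com -> 10.0.0.3 (expiry=9+7=16). clock=9
Op 9: tick 3 -> clock=12. purged={b.com}
Op 10: insert e.com -> 10.0.0.5 (expiry=12+8=20). clock=12
Op 11: tick 3 -> clock=15.
Op 12: tick 2 -> clock=17. purged={a.com}
Op 13: insert a.com -> 10.0.0.6 (expiry=17+1=18). clock=17
Op 14: insert d.com -> 10.0.0.2 (expiry=17+14=31). clock=17
Final clock = 17
Final cache (unexpired): {a.com,d.com,e.com} -> size=3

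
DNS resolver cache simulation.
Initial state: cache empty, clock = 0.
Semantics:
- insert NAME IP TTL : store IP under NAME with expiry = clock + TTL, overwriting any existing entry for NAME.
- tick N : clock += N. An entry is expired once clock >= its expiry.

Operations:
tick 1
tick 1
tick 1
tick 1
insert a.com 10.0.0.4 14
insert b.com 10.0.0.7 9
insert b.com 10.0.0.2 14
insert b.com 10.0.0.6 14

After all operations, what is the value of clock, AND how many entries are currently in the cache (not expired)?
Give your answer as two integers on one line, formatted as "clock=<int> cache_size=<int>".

Op 1: tick 1 -> clock=1.
Op 2: tick 1 -> clock=2.
Op 3: tick 1 -> clock=3.
Op 4: tick 1 -> clock=4.
Op 5: insert a.com -> 10.0.0.4 (expiry=4+14=18). clock=4
Op 6: insert b.com -> 10.0.0.7 (expiry=4+9=13). clock=4
Op 7: insert b.com -> 10.0.0.2 (expiry=4+14=18). clock=4
Op 8: insert b.com -> 10.0.0.6 (expiry=4+14=18). clock=4
Final clock = 4
Final cache (unexpired): {a.com,b.com} -> size=2

Answer: clock=4 cache_size=2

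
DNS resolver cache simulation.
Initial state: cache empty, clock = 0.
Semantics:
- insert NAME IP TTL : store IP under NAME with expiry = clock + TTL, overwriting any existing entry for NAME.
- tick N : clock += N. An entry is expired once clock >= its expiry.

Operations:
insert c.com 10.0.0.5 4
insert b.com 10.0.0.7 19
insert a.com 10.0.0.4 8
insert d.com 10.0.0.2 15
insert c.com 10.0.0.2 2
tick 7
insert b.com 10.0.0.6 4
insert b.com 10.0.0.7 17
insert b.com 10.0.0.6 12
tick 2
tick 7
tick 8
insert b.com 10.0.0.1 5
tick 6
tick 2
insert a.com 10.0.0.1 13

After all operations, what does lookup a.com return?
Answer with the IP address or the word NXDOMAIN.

Answer: 10.0.0.1

Derivation:
Op 1: insert c.com -> 10.0.0.5 (expiry=0+4=4). clock=0
Op 2: insert b.com -> 10.0.0.7 (expiry=0+19=19). clock=0
Op 3: insert a.com -> 10.0.0.4 (expiry=0+8=8). clock=0
Op 4: insert d.com -> 10.0.0.2 (expiry=0+15=15). clock=0
Op 5: insert c.com -> 10.0.0.2 (expiry=0+2=2). clock=0
Op 6: tick 7 -> clock=7. purged={c.com}
Op 7: insert b.com -> 10.0.0.6 (expiry=7+4=11). clock=7
Op 8: insert b.com -> 10.0.0.7 (expiry=7+17=24). clock=7
Op 9: insert b.com -> 10.0.0.6 (expiry=7+12=19). clock=7
Op 10: tick 2 -> clock=9. purged={a.com}
Op 11: tick 7 -> clock=16. purged={d.com}
Op 12: tick 8 -> clock=24. purged={b.com}
Op 13: insert b.com -> 10.0.0.1 (expiry=24+5=29). clock=24
Op 14: tick 6 -> clock=30. purged={b.com}
Op 15: tick 2 -> clock=32.
Op 16: insert a.com -> 10.0.0.1 (expiry=32+13=45). clock=32
lookup a.com: present, ip=10.0.0.1 expiry=45 > clock=32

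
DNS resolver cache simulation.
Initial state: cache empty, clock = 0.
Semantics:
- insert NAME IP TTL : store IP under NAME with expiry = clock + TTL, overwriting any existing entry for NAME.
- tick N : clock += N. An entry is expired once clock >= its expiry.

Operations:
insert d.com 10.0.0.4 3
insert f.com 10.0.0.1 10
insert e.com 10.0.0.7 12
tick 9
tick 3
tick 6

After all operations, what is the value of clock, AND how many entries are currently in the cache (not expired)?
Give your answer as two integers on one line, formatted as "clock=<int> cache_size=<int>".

Answer: clock=18 cache_size=0

Derivation:
Op 1: insert d.com -> 10.0.0.4 (expiry=0+3=3). clock=0
Op 2: insert f.com -> 10.0.0.1 (expiry=0+10=10). clock=0
Op 3: insert e.com -> 10.0.0.7 (expiry=0+12=12). clock=0
Op 4: tick 9 -> clock=9. purged={d.com}
Op 5: tick 3 -> clock=12. purged={e.com,f.com}
Op 6: tick 6 -> clock=18.
Final clock = 18
Final cache (unexpired): {} -> size=0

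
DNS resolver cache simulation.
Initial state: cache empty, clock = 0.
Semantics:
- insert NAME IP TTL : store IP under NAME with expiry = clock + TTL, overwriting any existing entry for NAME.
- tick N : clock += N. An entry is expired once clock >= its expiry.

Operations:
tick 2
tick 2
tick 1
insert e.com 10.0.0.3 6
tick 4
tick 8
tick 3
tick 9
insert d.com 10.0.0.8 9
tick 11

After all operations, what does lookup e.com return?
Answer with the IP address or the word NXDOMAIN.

Answer: NXDOMAIN

Derivation:
Op 1: tick 2 -> clock=2.
Op 2: tick 2 -> clock=4.
Op 3: tick 1 -> clock=5.
Op 4: insert e.com -> 10.0.0.3 (expiry=5+6=11). clock=5
Op 5: tick 4 -> clock=9.
Op 6: tick 8 -> clock=17. purged={e.com}
Op 7: tick 3 -> clock=20.
Op 8: tick 9 -> clock=29.
Op 9: insert d.com -> 10.0.0.8 (expiry=29+9=38). clock=29
Op 10: tick 11 -> clock=40. purged={d.com}
lookup e.com: not in cache (expired or never inserted)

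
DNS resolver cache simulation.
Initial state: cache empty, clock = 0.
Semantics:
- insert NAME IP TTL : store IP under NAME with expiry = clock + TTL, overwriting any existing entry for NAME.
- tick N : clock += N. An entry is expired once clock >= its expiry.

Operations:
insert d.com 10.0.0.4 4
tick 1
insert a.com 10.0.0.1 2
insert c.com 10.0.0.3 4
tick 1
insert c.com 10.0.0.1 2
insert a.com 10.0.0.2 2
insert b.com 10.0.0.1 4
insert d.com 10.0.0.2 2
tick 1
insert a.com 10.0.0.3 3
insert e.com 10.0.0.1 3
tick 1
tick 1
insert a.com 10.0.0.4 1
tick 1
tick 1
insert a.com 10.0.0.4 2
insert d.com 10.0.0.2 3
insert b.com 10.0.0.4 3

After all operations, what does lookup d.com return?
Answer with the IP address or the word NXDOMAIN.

Answer: 10.0.0.2

Derivation:
Op 1: insert d.com -> 10.0.0.4 (expiry=0+4=4). clock=0
Op 2: tick 1 -> clock=1.
Op 3: insert a.com -> 10.0.0.1 (expiry=1+2=3). clock=1
Op 4: insert c.com -> 10.0.0.3 (expiry=1+4=5). clock=1
Op 5: tick 1 -> clock=2.
Op 6: insert c.com -> 10.0.0.1 (expiry=2+2=4). clock=2
Op 7: insert a.com -> 10.0.0.2 (expiry=2+2=4). clock=2
Op 8: insert b.com -> 10.0.0.1 (expiry=2+4=6). clock=2
Op 9: insert d.com -> 10.0.0.2 (expiry=2+2=4). clock=2
Op 10: tick 1 -> clock=3.
Op 11: insert a.com -> 10.0.0.3 (expiry=3+3=6). clock=3
Op 12: insert e.com -> 10.0.0.1 (expiry=3+3=6). clock=3
Op 13: tick 1 -> clock=4. purged={c.com,d.com}
Op 14: tick 1 -> clock=5.
Op 15: insert a.com -> 10.0.0.4 (expiry=5+1=6). clock=5
Op 16: tick 1 -> clock=6. purged={a.com,b.com,e.com}
Op 17: tick 1 -> clock=7.
Op 18: insert a.com -> 10.0.0.4 (expiry=7+2=9). clock=7
Op 19: insert d.com -> 10.0.0.2 (expiry=7+3=10). clock=7
Op 20: insert b.com -> 10.0.0.4 (expiry=7+3=10). clock=7
lookup d.com: present, ip=10.0.0.2 expiry=10 > clock=7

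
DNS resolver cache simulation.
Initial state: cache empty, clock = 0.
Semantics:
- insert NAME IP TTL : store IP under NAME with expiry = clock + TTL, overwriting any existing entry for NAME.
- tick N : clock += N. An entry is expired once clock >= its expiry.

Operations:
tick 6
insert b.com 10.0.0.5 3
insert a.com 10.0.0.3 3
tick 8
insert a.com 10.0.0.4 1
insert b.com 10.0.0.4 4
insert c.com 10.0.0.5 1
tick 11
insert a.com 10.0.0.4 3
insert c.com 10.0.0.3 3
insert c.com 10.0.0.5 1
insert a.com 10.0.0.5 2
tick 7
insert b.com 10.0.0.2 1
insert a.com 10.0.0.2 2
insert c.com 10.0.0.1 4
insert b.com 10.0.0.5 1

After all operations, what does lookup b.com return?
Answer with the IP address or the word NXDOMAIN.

Op 1: tick 6 -> clock=6.
Op 2: insert b.com -> 10.0.0.5 (expiry=6+3=9). clock=6
Op 3: insert a.com -> 10.0.0.3 (expiry=6+3=9). clock=6
Op 4: tick 8 -> clock=14. purged={a.com,b.com}
Op 5: insert a.com -> 10.0.0.4 (expiry=14+1=15). clock=14
Op 6: insert b.com -> 10.0.0.4 (expiry=14+4=18). clock=14
Op 7: insert c.com -> 10.0.0.5 (expiry=14+1=15). clock=14
Op 8: tick 11 -> clock=25. purged={a.com,b.com,c.com}
Op 9: insert a.com -> 10.0.0.4 (expiry=25+3=28). clock=25
Op 10: insert c.com -> 10.0.0.3 (expiry=25+3=28). clock=25
Op 11: insert c.com -> 10.0.0.5 (expiry=25+1=26). clock=25
Op 12: insert a.com -> 10.0.0.5 (expiry=25+2=27). clock=25
Op 13: tick 7 -> clock=32. purged={a.com,c.com}
Op 14: insert b.com -> 10.0.0.2 (expiry=32+1=33). clock=32
Op 15: insert a.com -> 10.0.0.2 (expiry=32+2=34). clock=32
Op 16: insert c.com -> 10.0.0.1 (expiry=32+4=36). clock=32
Op 17: insert b.com -> 10.0.0.5 (expiry=32+1=33). clock=32
lookup b.com: present, ip=10.0.0.5 expiry=33 > clock=32

Answer: 10.0.0.5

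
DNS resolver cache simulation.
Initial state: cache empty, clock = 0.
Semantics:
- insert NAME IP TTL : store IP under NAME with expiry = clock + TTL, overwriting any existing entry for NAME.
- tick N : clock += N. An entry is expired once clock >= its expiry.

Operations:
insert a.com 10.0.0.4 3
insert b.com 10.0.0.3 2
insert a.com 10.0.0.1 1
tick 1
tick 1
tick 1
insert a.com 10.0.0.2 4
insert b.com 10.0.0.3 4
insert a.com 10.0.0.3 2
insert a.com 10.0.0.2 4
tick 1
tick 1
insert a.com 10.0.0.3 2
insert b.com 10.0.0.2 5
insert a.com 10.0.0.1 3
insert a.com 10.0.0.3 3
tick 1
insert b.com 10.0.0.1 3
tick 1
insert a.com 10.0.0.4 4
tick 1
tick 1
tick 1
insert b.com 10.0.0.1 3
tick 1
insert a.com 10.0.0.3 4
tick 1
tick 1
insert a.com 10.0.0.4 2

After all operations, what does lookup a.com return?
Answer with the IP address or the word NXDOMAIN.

Op 1: insert a.com -> 10.0.0.4 (expiry=0+3=3). clock=0
Op 2: insert b.com -> 10.0.0.3 (expiry=0+2=2). clock=0
Op 3: insert a.com -> 10.0.0.1 (expiry=0+1=1). clock=0
Op 4: tick 1 -> clock=1. purged={a.com}
Op 5: tick 1 -> clock=2. purged={b.com}
Op 6: tick 1 -> clock=3.
Op 7: insert a.com -> 10.0.0.2 (expiry=3+4=7). clock=3
Op 8: insert b.com -> 10.0.0.3 (expiry=3+4=7). clock=3
Op 9: insert a.com -> 10.0.0.3 (expiry=3+2=5). clock=3
Op 10: insert a.com -> 10.0.0.2 (expiry=3+4=7). clock=3
Op 11: tick 1 -> clock=4.
Op 12: tick 1 -> clock=5.
Op 13: insert a.com -> 10.0.0.3 (expiry=5+2=7). clock=5
Op 14: insert b.com -> 10.0.0.2 (expiry=5+5=10). clock=5
Op 15: insert a.com -> 10.0.0.1 (expiry=5+3=8). clock=5
Op 16: insert a.com -> 10.0.0.3 (expiry=5+3=8). clock=5
Op 17: tick 1 -> clock=6.
Op 18: insert b.com -> 10.0.0.1 (expiry=6+3=9). clock=6
Op 19: tick 1 -> clock=7.
Op 20: insert a.com -> 10.0.0.4 (expiry=7+4=11). clock=7
Op 21: tick 1 -> clock=8.
Op 22: tick 1 -> clock=9. purged={b.com}
Op 23: tick 1 -> clock=10.
Op 24: insert b.com -> 10.0.0.1 (expiry=10+3=13). clock=10
Op 25: tick 1 -> clock=11. purged={a.com}
Op 26: insert a.com -> 10.0.0.3 (expiry=11+4=15). clock=11
Op 27: tick 1 -> clock=12.
Op 28: tick 1 -> clock=13. purged={b.com}
Op 29: insert a.com -> 10.0.0.4 (expiry=13+2=15). clock=13
lookup a.com: present, ip=10.0.0.4 expiry=15 > clock=13

Answer: 10.0.0.4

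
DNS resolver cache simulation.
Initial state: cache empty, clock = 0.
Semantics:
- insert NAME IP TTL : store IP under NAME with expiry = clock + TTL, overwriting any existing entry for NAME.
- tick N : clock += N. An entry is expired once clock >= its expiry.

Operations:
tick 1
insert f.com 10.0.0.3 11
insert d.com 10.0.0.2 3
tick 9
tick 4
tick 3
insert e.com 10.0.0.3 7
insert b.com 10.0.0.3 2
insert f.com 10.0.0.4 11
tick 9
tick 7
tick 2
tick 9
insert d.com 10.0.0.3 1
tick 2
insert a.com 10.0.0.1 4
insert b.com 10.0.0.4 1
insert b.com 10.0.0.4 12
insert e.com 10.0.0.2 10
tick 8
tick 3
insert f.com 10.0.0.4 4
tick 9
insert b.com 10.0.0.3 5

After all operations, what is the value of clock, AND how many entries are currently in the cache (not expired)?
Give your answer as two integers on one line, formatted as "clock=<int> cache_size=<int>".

Op 1: tick 1 -> clock=1.
Op 2: insert f.com -> 10.0.0.3 (expiry=1+11=12). clock=1
Op 3: insert d.com -> 10.0.0.2 (expiry=1+3=4). clock=1
Op 4: tick 9 -> clock=10. purged={d.com}
Op 5: tick 4 -> clock=14. purged={f.com}
Op 6: tick 3 -> clock=17.
Op 7: insert e.com -> 10.0.0.3 (expiry=17+7=24). clock=17
Op 8: insert b.com -> 10.0.0.3 (expiry=17+2=19). clock=17
Op 9: insert f.com -> 10.0.0.4 (expiry=17+11=28). clock=17
Op 10: tick 9 -> clock=26. purged={b.com,e.com}
Op 11: tick 7 -> clock=33. purged={f.com}
Op 12: tick 2 -> clock=35.
Op 13: tick 9 -> clock=44.
Op 14: insert d.com -> 10.0.0.3 (expiry=44+1=45). clock=44
Op 15: tick 2 -> clock=46. purged={d.com}
Op 16: insert a.com -> 10.0.0.1 (expiry=46+4=50). clock=46
Op 17: insert b.com -> 10.0.0.4 (expiry=46+1=47). clock=46
Op 18: insert b.com -> 10.0.0.4 (expiry=46+12=58). clock=46
Op 19: insert e.com -> 10.0.0.2 (expiry=46+10=56). clock=46
Op 20: tick 8 -> clock=54. purged={a.com}
Op 21: tick 3 -> clock=57. purged={e.com}
Op 22: insert f.com -> 10.0.0.4 (expiry=57+4=61). clock=57
Op 23: tick 9 -> clock=66. purged={b.com,f.com}
Op 24: insert b.com -> 10.0.0.3 (expiry=66+5=71). clock=66
Final clock = 66
Final cache (unexpired): {b.com} -> size=1

Answer: clock=66 cache_size=1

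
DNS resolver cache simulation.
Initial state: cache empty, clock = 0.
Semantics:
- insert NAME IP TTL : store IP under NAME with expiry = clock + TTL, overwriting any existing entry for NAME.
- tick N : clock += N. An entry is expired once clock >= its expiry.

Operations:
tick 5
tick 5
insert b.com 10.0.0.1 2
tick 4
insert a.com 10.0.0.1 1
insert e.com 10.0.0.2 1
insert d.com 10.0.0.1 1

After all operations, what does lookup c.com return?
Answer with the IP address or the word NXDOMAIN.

Op 1: tick 5 -> clock=5.
Op 2: tick 5 -> clock=10.
Op 3: insert b.com -> 10.0.0.1 (expiry=10+2=12). clock=10
Op 4: tick 4 -> clock=14. purged={b.com}
Op 5: insert a.com -> 10.0.0.1 (expiry=14+1=15). clock=14
Op 6: insert e.com -> 10.0.0.2 (expiry=14+1=15). clock=14
Op 7: insert d.com -> 10.0.0.1 (expiry=14+1=15). clock=14
lookup c.com: not in cache (expired or never inserted)

Answer: NXDOMAIN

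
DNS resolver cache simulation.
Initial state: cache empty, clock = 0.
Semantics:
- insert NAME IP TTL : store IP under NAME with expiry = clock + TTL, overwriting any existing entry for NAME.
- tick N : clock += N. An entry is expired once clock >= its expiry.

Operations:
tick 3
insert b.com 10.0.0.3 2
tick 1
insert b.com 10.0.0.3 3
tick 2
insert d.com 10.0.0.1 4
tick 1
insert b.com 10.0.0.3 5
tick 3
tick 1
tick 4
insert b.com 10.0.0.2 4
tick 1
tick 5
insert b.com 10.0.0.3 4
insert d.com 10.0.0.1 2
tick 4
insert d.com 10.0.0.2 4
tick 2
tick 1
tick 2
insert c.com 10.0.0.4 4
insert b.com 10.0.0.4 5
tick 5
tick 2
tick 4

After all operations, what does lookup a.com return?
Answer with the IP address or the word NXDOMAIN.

Op 1: tick 3 -> clock=3.
Op 2: insert b.com -> 10.0.0.3 (expiry=3+2=5). clock=3
Op 3: tick 1 -> clock=4.
Op 4: insert b.com -> 10.0.0.3 (expiry=4+3=7). clock=4
Op 5: tick 2 -> clock=6.
Op 6: insert d.com -> 10.0.0.1 (expiry=6+4=10). clock=6
Op 7: tick 1 -> clock=7. purged={b.com}
Op 8: insert b.com -> 10.0.0.3 (expiry=7+5=12). clock=7
Op 9: tick 3 -> clock=10. purged={d.com}
Op 10: tick 1 -> clock=11.
Op 11: tick 4 -> clock=15. purged={b.com}
Op 12: insert b.com -> 10.0.0.2 (expiry=15+4=19). clock=15
Op 13: tick 1 -> clock=16.
Op 14: tick 5 -> clock=21. purged={b.com}
Op 15: insert b.com -> 10.0.0.3 (expiry=21+4=25). clock=21
Op 16: insert d.com -> 10.0.0.1 (expiry=21+2=23). clock=21
Op 17: tick 4 -> clock=25. purged={b.com,d.com}
Op 18: insert d.com -> 10.0.0.2 (expiry=25+4=29). clock=25
Op 19: tick 2 -> clock=27.
Op 20: tick 1 -> clock=28.
Op 21: tick 2 -> clock=30. purged={d.com}
Op 22: insert c.com -> 10.0.0.4 (expiry=30+4=34). clock=30
Op 23: insert b.com -> 10.0.0.4 (expiry=30+5=35). clock=30
Op 24: tick 5 -> clock=35. purged={b.com,c.com}
Op 25: tick 2 -> clock=37.
Op 26: tick 4 -> clock=41.
lookup a.com: not in cache (expired or never inserted)

Answer: NXDOMAIN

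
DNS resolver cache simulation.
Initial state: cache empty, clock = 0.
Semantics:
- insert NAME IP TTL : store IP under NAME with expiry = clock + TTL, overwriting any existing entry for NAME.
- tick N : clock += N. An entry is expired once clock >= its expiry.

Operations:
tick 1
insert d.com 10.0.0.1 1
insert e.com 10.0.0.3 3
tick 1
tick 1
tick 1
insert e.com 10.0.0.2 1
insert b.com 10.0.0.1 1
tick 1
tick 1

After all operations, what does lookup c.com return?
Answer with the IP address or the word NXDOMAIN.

Answer: NXDOMAIN

Derivation:
Op 1: tick 1 -> clock=1.
Op 2: insert d.com -> 10.0.0.1 (expiry=1+1=2). clock=1
Op 3: insert e.com -> 10.0.0.3 (expiry=1+3=4). clock=1
Op 4: tick 1 -> clock=2. purged={d.com}
Op 5: tick 1 -> clock=3.
Op 6: tick 1 -> clock=4. purged={e.com}
Op 7: insert e.com -> 10.0.0.2 (expiry=4+1=5). clock=4
Op 8: insert b.com -> 10.0.0.1 (expiry=4+1=5). clock=4
Op 9: tick 1 -> clock=5. purged={b.com,e.com}
Op 10: tick 1 -> clock=6.
lookup c.com: not in cache (expired or never inserted)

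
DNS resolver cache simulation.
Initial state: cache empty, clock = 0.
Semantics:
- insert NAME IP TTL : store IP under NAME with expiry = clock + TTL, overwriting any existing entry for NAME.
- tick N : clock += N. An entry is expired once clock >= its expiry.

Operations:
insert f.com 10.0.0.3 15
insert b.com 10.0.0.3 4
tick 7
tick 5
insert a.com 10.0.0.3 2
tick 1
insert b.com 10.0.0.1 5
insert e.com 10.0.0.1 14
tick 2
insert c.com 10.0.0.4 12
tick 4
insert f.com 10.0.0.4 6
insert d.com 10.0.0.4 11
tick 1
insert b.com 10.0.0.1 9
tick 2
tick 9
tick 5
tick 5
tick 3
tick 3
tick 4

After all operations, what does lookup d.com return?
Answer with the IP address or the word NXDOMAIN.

Op 1: insert f.com -> 10.0.0.3 (expiry=0+15=15). clock=0
Op 2: insert b.com -> 10.0.0.3 (expiry=0+4=4). clock=0
Op 3: tick 7 -> clock=7. purged={b.com}
Op 4: tick 5 -> clock=12.
Op 5: insert a.com -> 10.0.0.3 (expiry=12+2=14). clock=12
Op 6: tick 1 -> clock=13.
Op 7: insert b.com -> 10.0.0.1 (expiry=13+5=18). clock=13
Op 8: insert e.com -> 10.0.0.1 (expiry=13+14=27). clock=13
Op 9: tick 2 -> clock=15. purged={a.com,f.com}
Op 10: insert c.com -> 10.0.0.4 (expiry=15+12=27). clock=15
Op 11: tick 4 -> clock=19. purged={b.com}
Op 12: insert f.com -> 10.0.0.4 (expiry=19+6=25). clock=19
Op 13: insert d.com -> 10.0.0.4 (expiry=19+11=30). clock=19
Op 14: tick 1 -> clock=20.
Op 15: insert b.com -> 10.0.0.1 (expiry=20+9=29). clock=20
Op 16: tick 2 -> clock=22.
Op 17: tick 9 -> clock=31. purged={b.com,c.com,d.com,e.com,f.com}
Op 18: tick 5 -> clock=36.
Op 19: tick 5 -> clock=41.
Op 20: tick 3 -> clock=44.
Op 21: tick 3 -> clock=47.
Op 22: tick 4 -> clock=51.
lookup d.com: not in cache (expired or never inserted)

Answer: NXDOMAIN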